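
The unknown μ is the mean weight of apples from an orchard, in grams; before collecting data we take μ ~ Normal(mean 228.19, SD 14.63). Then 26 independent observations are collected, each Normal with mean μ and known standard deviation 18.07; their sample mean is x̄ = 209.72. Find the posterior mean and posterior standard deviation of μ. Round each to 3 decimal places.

Posterior mean ≈ 210.744; posterior SD ≈ 3.444

With known σ, the Normal prior is conjugate. Weight on the data is w = (n/σ²)/(n/σ² + 1/τ₀²) = 0.0796264/(0.0796264+0.00467209) = 0.94458.
Posterior mean = w·x̄ + (1−w)·μ₀ = 0.94458·209.72 + 0.055423·228.19 = 210.744. Posterior variance = 1/(0.0796264+0.00467209) = 11.8626, so SD = 3.444.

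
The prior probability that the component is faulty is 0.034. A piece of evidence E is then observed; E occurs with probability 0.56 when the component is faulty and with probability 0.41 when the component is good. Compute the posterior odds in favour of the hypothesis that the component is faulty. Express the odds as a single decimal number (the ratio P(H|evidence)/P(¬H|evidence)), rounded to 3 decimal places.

Posterior odds ≈ 0.048

Prior odds = 0.034/(1−0.034) = 0.035197.
Likelihood ratio for E = 0.56/0.41 = 1.3659.
Posterior odds = prior odds × LR = 0.048074.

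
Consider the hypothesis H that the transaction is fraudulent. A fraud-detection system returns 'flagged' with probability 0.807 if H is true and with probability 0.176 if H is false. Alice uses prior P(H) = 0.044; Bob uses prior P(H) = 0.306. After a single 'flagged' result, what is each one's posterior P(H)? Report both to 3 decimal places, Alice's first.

The likelihood ratio for a 'flagged' result is 0.807/0.176 = 4.5852.
Alice: prior odds 0.044/0.956 = 0.046025; posterior odds 0.21104; posterior probability 0.174.
Bob: prior odds 0.306/0.694 = 0.44092; posterior odds 2.0217; posterior probability 0.669.

Alice: 0.174; Bob: 0.669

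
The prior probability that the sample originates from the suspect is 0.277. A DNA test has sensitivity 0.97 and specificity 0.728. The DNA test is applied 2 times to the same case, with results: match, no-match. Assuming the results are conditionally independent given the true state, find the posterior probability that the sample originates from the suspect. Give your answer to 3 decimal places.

With H the event that the sample originates from the suspect, the joint likelihood of the observed sequence is P(data|H) = 0.97·0.03 = 0.029100 and P(data|¬H) = 0.272·0.728 = 0.19802.
Bayes: P(H|data) = 0.277·0.029100 / (0.277·0.029100 + 0.723·0.19802) = 0.0080607/0.15123 = 0.0533.

Posterior P(H) ≈ 0.053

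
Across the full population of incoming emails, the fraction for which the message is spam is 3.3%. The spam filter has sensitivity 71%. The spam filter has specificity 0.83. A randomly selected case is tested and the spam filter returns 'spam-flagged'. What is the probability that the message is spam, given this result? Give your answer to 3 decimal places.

Write H for 'the message is spam'. Prior odds H:¬H = 0.033/0.967 = 0.034126. For the 'spam-flagged' outcome, the likelihood ratio is 0.71/0.17 = 4.1765.
Posterior odds = 0.034126 × 4.1765 = 0.14253, so P(H|E) = 0.14253/(1+0.14253) = 0.125.

P(H | E) ≈ 0.125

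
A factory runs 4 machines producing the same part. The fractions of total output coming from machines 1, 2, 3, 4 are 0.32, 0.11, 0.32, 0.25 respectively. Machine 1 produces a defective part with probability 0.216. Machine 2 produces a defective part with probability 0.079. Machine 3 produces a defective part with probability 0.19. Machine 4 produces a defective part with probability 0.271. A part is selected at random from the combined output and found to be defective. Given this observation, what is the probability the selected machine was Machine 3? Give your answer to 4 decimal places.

Posterior probability ≈ 0.2946

P(defective|M1) = 0.216; P(defective|M2) = 0.079; P(defective|M3) = 0.19; P(defective|M4) = 0.271.
Prior × likelihood for each source: 0.32·0.216=0.06912, 0.11·0.079=0.008690, 0.32·0.19=0.06080, 0.25·0.271=0.06775. Summing gives P(defective) = 0.20636.
P(Machine 3 | defective) = 0.06080 / 0.20636 = 0.2946.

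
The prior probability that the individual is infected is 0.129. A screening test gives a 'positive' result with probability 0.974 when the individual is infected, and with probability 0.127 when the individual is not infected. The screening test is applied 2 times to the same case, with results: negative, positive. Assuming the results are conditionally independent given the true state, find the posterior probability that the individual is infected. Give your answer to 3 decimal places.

With H the event that the individual is infected, the joint likelihood of the observed sequence is P(data|H) = 0.026·0.974 = 0.025324 and P(data|¬H) = 0.873·0.127 = 0.11087.
Bayes: P(H|data) = 0.129·0.025324 / (0.129·0.025324 + 0.871·0.11087) = 0.0032668/0.099835 = 0.0327.

Posterior P(H) ≈ 0.033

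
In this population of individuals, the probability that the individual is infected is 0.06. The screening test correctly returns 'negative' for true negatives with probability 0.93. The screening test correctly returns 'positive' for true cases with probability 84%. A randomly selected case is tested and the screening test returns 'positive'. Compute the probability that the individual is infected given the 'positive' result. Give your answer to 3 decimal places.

P(H | E) ≈ 0.434

Let H be the event that the individual is infected. P(H) = 0.06, so P(¬H) = 0.94. With E the 'positive' result, P(E|H) = 0.84 and P(E|¬H) = 0.07.
P(E) = 0.84·0.06 + 0.07·0.94 = 0.050400 + 0.065800 = 0.11620.
By Bayes' theorem, P(H|E) = 0.050400 / 0.11620 = 0.434.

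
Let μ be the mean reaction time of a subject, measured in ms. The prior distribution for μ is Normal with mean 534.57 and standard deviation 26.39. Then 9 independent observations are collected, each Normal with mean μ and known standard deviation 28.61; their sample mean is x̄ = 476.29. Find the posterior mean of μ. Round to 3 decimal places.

Prior precision 1/τ₀² = 1/26.39² = 0.00143589; data precision n/σ² = 9/28.61² = 0.0109953.
Posterior precision = 0.00143589 + 0.0109953 = 0.0124312.
Posterior mean = (0.00143589·534.57 + 0.0109953·476.29) / 0.0124312 = 483.022.

Posterior mean ≈ 483.022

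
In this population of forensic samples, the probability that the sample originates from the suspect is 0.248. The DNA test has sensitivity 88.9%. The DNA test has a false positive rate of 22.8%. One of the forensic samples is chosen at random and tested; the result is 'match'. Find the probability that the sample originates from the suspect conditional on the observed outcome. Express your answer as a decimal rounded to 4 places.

Let H be the event that the sample originates from the suspect. P(H) = 0.248, so P(¬H) = 0.752. With E the 'match' result, P(E|H) = 0.889 and P(E|¬H) = 0.228.
P(E) = 0.889·0.248 + 0.228·0.752 = 0.22047 + 0.17146 = 0.39193.
By Bayes' theorem, P(H|E) = 0.22047 / 0.39193 = 0.5625.

P(H | E) ≈ 0.5625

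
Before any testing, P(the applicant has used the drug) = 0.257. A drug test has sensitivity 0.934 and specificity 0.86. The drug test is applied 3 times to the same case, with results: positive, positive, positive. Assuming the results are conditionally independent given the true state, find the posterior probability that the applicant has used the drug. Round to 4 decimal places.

Posterior P(H) ≈ 0.9904

Let H be the event that the applicant has used the drug; start with P(H) = 0.257. P('positive'|H) = 0.934, P('positive'|¬H) = 0.14.
Update on result 1 ('positive'): P(H) ← 0.934·0.2570 / (0.934·0.2570 + 0.14·0.7430) = 0.24004/0.34406 = 0.6977.
Update on result 2 ('positive'): P(H) ← 0.934·0.6977 / (0.934·0.6977 + 0.14·0.3023) = 0.65162/0.69395 = 0.9390.
Update on result 3 ('positive'): P(H) ← 0.934·0.9390 / (0.934·0.9390 + 0.14·0.0610) = 0.87703/0.88557 = 0.9904.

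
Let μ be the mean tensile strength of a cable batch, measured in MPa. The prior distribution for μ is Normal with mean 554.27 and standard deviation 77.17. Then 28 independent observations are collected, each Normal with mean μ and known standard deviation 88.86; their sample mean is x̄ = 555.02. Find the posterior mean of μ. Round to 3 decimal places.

Prior precision 1/τ₀² = 1/77.17² = 0.00016792; data precision n/σ² = 28/88.86² = 0.00354605.
Posterior precision = 0.00016792 + 0.00354605 = 0.00371397.
Posterior mean = (0.00016792·554.27 + 0.00354605·555.02) / 0.00371397 = 554.986.

Posterior mean ≈ 554.986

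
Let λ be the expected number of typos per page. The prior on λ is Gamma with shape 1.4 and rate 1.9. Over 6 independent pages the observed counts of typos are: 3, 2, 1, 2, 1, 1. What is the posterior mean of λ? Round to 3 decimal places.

The Poisson likelihood adds the total count to the shape and the number of exposure periods to the rate. Here ∑xᵢ = 10 and n = 6, so shape 1.4→11.4 and rate 1.9→7.9.
Posterior mean = shape/rate = 11.4/7.9 = 1.443.

Posterior mean ≈ 1.443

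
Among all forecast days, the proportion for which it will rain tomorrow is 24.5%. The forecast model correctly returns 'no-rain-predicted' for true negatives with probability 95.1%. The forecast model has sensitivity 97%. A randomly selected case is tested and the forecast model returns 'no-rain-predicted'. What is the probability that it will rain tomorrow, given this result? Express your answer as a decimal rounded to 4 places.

Write H for 'it will rain tomorrow'. Prior odds H:¬H = 0.245/0.755 = 0.32450. For the 'no-rain-predicted' outcome, the likelihood ratio is 0.03/0.951 = 0.031546.
Posterior odds = 0.32450 × 0.031546 = 0.010237, so P(H|E) = 0.010237/(1+0.010237) = 0.0101.

P(H | E) ≈ 0.0101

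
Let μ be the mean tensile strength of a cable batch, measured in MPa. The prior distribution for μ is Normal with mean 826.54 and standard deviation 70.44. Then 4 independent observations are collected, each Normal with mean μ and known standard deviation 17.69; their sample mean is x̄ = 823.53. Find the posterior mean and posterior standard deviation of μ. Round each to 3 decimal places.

Posterior mean ≈ 823.577; posterior SD ≈ 8.776

Prior precision 1/τ₀² = 1/70.44² = 0.00020154; data precision n/σ² = 4/17.69² = 0.0127822.
Posterior precision = 0.00020154 + 0.0127822 = 0.0129837, giving posterior SD = 1/√0.0129837 = 8.776.
Posterior mean = (0.00020154·826.54 + 0.0127822·823.53) / 0.0129837 = 823.577.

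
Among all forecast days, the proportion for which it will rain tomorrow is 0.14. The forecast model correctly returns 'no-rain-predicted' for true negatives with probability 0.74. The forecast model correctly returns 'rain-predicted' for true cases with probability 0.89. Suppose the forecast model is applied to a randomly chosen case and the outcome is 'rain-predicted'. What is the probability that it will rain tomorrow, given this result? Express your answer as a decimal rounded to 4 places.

P(H | E) ≈ 0.3578

Write H for 'it will rain tomorrow'. Prior odds H:¬H = 0.14/0.86 = 0.16279. For the 'rain-predicted' outcome, the likelihood ratio is 0.89/0.26 = 3.4231.
Posterior odds = 0.16279 × 3.4231 = 0.55725, so P(H|E) = 0.55725/(1+0.55725) = 0.3578.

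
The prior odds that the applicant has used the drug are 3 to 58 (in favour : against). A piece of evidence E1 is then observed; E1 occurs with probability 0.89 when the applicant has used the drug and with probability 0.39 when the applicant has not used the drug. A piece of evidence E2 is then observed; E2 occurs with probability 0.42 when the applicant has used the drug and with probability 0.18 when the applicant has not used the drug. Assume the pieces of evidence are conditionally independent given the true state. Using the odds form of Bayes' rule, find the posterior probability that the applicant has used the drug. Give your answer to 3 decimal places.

Prior odds = 3/58 = 0.051724.
Likelihood ratio for E1 = 0.89/0.39 = 2.2821.
Likelihood ratio for E2 = 0.42/0.18 = 2.3333.
Posterior odds = prior odds × LR₁ × LR₂ = 0.27542.
Posterior probability = odds/(1+odds) = 0.27542/1.2754 = 0.216.

Posterior probability ≈ 0.216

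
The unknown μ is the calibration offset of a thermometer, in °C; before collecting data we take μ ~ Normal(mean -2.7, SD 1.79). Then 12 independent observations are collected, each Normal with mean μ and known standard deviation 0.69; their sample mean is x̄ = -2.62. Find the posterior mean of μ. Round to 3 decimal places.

Posterior mean ≈ -2.621

Prior precision 1/τ₀² = 1/1.79² = 0.312100; data precision n/σ² = 12/0.69² = 25.2048.
Posterior precision = 0.312100 + 25.2048 = 25.5169.
Posterior mean = (0.312100·-2.7 + 25.2048·-2.62) / 25.5169 = -2.621.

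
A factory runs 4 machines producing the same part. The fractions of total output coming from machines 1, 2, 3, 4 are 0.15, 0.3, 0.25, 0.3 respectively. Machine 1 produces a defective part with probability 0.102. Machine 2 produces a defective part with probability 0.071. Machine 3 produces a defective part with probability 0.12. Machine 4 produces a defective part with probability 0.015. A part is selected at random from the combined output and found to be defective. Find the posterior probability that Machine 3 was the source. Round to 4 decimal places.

Tabulate prior·likelihood by source: [1] prior 0.15, lik 0.102, product 0.01530; [2] prior 0.3, lik 0.071, product 0.02130; [3] prior 0.25, lik 0.12, product 0.03000; [4] prior 0.3, lik 0.015, product 0.004500.
Normalizing constant = 0.071100; the posterior for Machine 3 is its product over the sum, 0.03000/0.071100 = 0.4219.

Posterior probability ≈ 0.4219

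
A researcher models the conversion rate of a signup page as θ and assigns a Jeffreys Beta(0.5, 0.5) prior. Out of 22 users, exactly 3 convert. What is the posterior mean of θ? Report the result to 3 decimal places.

Posterior mean ≈ 0.152

The binomial likelihood is conjugate to the Beta prior: with 3 successes and 19 failures, the posterior is Beta(0.5+3, 0.5+19) = Beta(3.5, 19.5).
Posterior mean = α/(α+β) = 3.5/23 = 0.152.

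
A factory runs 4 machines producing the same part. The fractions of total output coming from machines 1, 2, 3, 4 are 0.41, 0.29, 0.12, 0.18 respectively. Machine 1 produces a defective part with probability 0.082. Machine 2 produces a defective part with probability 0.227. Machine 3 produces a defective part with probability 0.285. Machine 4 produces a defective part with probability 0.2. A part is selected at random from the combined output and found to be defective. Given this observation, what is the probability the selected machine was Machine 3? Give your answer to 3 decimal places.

Posterior probability ≈ 0.202

Tabulate prior·likelihood by source: [1] prior 0.41, lik 0.082, product 0.03362; [2] prior 0.29, lik 0.227, product 0.06583; [3] prior 0.12, lik 0.285, product 0.03420; [4] prior 0.18, lik 0.2, product 0.03600.
Normalizing constant = 0.16965; the posterior for Machine 3 is its product over the sum, 0.03420/0.16965 = 0.202.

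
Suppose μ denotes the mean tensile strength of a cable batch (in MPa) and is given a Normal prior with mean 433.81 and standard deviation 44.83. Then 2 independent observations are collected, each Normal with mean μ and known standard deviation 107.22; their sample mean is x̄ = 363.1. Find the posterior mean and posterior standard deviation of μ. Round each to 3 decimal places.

Posterior mean ≈ 415.492; posterior SD ≈ 38.589

Prior precision 1/τ₀² = 1/44.83² = 0.00049758; data precision n/σ² = 2/107.22² = 0.00017397.
Posterior precision = 0.00049758 + 0.00017397 = 0.00067155, giving posterior SD = 1/√0.00067155 = 38.589.
Posterior mean = (0.00049758·433.81 + 0.00017397·363.1) / 0.00067155 = 415.492.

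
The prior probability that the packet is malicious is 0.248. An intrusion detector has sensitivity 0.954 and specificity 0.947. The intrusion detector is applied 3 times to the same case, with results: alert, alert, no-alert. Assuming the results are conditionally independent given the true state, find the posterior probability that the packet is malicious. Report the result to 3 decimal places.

Posterior P(H) ≈ 0.838

Let H be the event that the packet is malicious; start with P(H) = 0.248. P('alert'|H) = 0.954, P('alert'|¬H) = 0.053.
Update on result 1 ('alert'): P(H) ← 0.954·0.2480 / (0.954·0.2480 + 0.053·0.7520) = 0.23659/0.27645 = 0.8558.
Update on result 2 ('alert'): P(H) ← 0.954·0.8558 / (0.954·0.8558 + 0.053·0.1442) = 0.81646/0.82410 = 0.9907.
Update on result 3 ('no-alert'): P(H) ← 0.046·0.9907 / (0.046·0.9907 + 0.947·0.0093) = 0.045573/0.054354 = 0.8385.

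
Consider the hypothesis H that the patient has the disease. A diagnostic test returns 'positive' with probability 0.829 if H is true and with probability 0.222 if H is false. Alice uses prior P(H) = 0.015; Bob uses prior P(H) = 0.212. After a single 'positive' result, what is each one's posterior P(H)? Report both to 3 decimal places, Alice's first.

Alice: 0.054; Bob: 0.501

P('+'|H) = 0.829, P('+'|¬H) = 0.222.
Alice: numerator 0.829·0.015 = 0.012435; evidence = 0.012435+0.222·0.985 = 0.23111; posterior = 0.054.
Bob: numerator 0.829·0.212 = 0.17575; evidence = 0.17575+0.222·0.788 = 0.35068; posterior = 0.501.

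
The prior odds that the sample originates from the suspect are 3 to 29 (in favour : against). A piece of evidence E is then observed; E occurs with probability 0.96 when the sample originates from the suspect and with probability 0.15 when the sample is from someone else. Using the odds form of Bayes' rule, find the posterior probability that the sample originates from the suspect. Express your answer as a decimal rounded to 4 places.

Posterior probability ≈ 0.3983

Prior odds = 3/29 = 0.10345. In log-odds, ln(0.10345) = -2.2687.
Add log likelihood ratio: ln(6.4000) = 1.8563.
Posterior log-odds = -0.41239, so posterior odds = exp(-0.41239) = 0.66207. Converting, P(H|E) = 0.66207/1.6621 = 0.3983.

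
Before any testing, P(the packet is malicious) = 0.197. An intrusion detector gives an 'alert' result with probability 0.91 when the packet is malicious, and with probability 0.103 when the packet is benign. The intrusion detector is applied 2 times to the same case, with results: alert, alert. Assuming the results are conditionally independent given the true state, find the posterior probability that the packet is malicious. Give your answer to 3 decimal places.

Posterior P(H) ≈ 0.950

Let H be the event that the packet is malicious; start with P(H) = 0.197. P('alert'|H) = 0.91, P('alert'|¬H) = 0.103.
Update on result 1 ('alert'): P(H) ← 0.91·0.1970 / (0.91·0.1970 + 0.103·0.8030) = 0.17927/0.26198 = 0.6843.
Update on result 2 ('alert'): P(H) ← 0.91·0.6843 / (0.91·0.6843 + 0.103·0.3157) = 0.62271/0.65522 = 0.9504.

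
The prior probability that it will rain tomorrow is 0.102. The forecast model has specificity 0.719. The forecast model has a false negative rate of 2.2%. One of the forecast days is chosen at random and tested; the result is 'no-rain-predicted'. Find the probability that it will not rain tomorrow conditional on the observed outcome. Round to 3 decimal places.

P(¬H | E) ≈ 0.997

Write H for 'it will rain tomorrow'. Prior odds H:¬H = 0.102/0.898 = 0.11359. For the 'no-rain-predicted' outcome, the likelihood ratio is 0.022/0.719 = 0.030598.
Posterior odds = 0.11359 × 0.030598 = 0.0034755, so P(H|E) = 0.0034755/(1+0.0034755) = 0.003. Then P(¬H|E) = 1 − 0.003 = 0.997.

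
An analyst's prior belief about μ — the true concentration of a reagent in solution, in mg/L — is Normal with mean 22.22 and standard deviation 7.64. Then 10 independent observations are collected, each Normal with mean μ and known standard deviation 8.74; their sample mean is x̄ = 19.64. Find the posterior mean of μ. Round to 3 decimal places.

Posterior mean ≈ 19.939

With known σ, the Normal prior is conjugate. Weight on the data is w = (n/σ²)/(n/σ² + 1/τ₀²) = 0.130911/(0.130911+0.0171322) = 0.88428.
Posterior mean = w·x̄ + (1−w)·μ₀ = 0.88428·19.64 + 0.11572·22.22 = 19.939.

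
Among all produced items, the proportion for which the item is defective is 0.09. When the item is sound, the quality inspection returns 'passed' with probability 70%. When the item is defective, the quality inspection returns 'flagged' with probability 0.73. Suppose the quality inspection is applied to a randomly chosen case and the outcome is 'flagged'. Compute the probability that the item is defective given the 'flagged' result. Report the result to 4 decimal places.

P(H | E) ≈ 0.1940

Write H for 'the item is defective'. Prior odds H:¬H = 0.09/0.91 = 0.098901. For the 'flagged' outcome, the likelihood ratio is 0.73/0.3 = 2.4333.
Posterior odds = 0.098901 × 2.4333 = 0.24066, so P(H|E) = 0.24066/(1+0.24066) = 0.1940.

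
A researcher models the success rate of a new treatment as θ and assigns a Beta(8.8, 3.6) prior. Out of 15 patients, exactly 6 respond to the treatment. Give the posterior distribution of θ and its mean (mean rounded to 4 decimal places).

Posterior: Beta(14.8, 12.6); mean ≈ 0.5401

Observing 6 successes and 9 failures updates Beta(8.8, 3.6) by adding the success and failure counts to the two shape parameters: α = 8.8+6 = 14.8, β = 3.6+9 = 12.6.
E[θ | data] = 14.8/(14.8+12.6) = 0.5401.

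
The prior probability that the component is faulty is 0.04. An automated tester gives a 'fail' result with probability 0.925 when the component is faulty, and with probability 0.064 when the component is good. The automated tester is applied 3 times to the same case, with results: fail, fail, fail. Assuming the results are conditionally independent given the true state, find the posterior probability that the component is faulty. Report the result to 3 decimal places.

Posterior P(H) ≈ 0.992

With H the event that the component is faulty, the joint likelihood of the observed sequence is P(data|H) = 0.925·0.925·0.925 = 0.79145 and P(data|¬H) = 0.064·0.064·0.064 = 0.00026214.
Bayes: P(H|data) = 0.04·0.79145 / (0.04·0.79145 + 0.96·0.00026214) = 0.031658/0.031910 = 0.9921.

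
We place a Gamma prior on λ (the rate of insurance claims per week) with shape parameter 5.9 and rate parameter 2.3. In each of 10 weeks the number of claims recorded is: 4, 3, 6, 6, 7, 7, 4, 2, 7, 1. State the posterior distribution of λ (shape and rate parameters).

Total count ∑xᵢ = 47 over n = 10 weeks.
Gamma is conjugate to the Poisson likelihood: posterior is Gamma(shape = 5.9+47 = 52.9, rate = 2.3+10 = 12.3).

Posterior: Gamma(shape=52.9, rate=12.3)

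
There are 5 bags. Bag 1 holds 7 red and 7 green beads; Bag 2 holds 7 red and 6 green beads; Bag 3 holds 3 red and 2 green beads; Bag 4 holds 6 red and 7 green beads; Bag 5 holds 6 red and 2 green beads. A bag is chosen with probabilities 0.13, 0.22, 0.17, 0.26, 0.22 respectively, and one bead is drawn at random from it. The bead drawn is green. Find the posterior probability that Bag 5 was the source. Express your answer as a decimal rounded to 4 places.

P(green|Bag 1) = 0.5; P(green|Bag 2) = 0.4615; P(green|Bag 3) = 0.4; P(green|Bag 4) = 0.5385; P(green|Bag 5) = 0.25.
Prior × likelihood for each source: 0.13·0.5=0.06500, 0.22·0.4615=0.1015, 0.17·0.4=0.06800, 0.26·0.5385=0.1400, 0.22·0.25=0.05500. Summing gives P(green) = 0.42954.
P(Bag 5 | green) = 0.05500 / 0.42954 = 0.1280.

Posterior probability ≈ 0.1280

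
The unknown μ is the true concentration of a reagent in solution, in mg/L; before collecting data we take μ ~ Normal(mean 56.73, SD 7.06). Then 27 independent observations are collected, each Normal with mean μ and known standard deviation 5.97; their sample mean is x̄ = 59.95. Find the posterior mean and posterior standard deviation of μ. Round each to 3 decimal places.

Prior precision 1/τ₀² = 1/7.06² = 0.0200628; data precision n/σ² = 27/5.97² = 0.757557.
Posterior precision = 0.0200628 + 0.757557 = 0.777619, giving posterior SD = 1/√0.777619 = 1.134.
Posterior mean = (0.0200628·56.73 + 0.757557·59.95) / 0.777619 = 59.867.

Posterior mean ≈ 59.867; posterior SD ≈ 1.134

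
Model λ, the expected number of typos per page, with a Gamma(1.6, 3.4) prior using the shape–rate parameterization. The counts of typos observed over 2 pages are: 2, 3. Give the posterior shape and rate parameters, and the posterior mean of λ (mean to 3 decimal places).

Posterior: Gamma(shape=6.6, rate=5.4); mean ≈ 1.222

Total count ∑xᵢ = 5 over n = 2 pages.
Gamma is conjugate to the Poisson likelihood: posterior is Gamma(shape = 1.6+5 = 6.6, rate = 3.4+2 = 5.4).
Posterior mean = shape/rate = 6.6/5.4 = 1.222.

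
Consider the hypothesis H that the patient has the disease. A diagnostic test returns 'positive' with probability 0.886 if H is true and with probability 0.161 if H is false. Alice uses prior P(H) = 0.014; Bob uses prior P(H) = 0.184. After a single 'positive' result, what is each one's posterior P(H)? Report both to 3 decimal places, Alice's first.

The likelihood ratio for a 'positive' result is 0.886/0.161 = 5.5031.
Alice: prior odds 0.014/0.986 = 0.014199; posterior odds 0.078137; posterior probability 0.072.
Bob: prior odds 0.184/0.816 = 0.22549; posterior odds 1.2409; posterior probability 0.554.

Alice: 0.072; Bob: 0.554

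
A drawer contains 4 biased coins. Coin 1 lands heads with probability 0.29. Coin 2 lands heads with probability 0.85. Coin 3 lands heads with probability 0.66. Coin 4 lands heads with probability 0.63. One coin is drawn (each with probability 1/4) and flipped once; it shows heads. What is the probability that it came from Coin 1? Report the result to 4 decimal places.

P(heads|C1) = 0.29; P(heads|C2) = 0.85; P(heads|C3) = 0.66; P(heads|C4) = 0.63.
Prior × likelihood for each source: 0.25·0.29=0.07250, 0.25·0.85=0.2125, 0.25·0.66=0.1650, 0.25·0.63=0.1575. Summing gives P(heads) = 0.60750.
P(Coin 1 | heads) = 0.07250 / 0.60750 = 0.1193.

Posterior probability ≈ 0.1193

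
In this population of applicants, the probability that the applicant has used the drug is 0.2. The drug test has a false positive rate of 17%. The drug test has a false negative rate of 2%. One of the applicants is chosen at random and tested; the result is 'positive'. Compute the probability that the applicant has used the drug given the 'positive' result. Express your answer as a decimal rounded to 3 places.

P(H | E) ≈ 0.590

Write H for 'the applicant has used the drug'. Prior odds H:¬H = 0.2/0.8 = 0.25000. For the 'positive' outcome, the likelihood ratio is 0.98/0.17 = 5.7647.
Posterior odds = 0.25000 × 5.7647 = 1.4412, so P(H|E) = 1.4412/(1+1.4412) = 0.590.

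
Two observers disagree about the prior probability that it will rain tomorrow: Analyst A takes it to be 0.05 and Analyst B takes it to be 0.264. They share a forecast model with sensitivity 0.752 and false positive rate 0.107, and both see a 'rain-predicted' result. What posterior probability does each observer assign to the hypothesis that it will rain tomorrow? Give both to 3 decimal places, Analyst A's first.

P('+'|H) = 0.752, P('+'|¬H) = 0.107.
Analyst A: numerator 0.752·0.05 = 0.037600; evidence = 0.037600+0.107·0.95 = 0.13925; posterior = 0.270.
Analyst B: numerator 0.752·0.264 = 0.19853; evidence = 0.19853+0.107·0.736 = 0.27728; posterior = 0.716.

Analyst A: 0.270; Analyst B: 0.716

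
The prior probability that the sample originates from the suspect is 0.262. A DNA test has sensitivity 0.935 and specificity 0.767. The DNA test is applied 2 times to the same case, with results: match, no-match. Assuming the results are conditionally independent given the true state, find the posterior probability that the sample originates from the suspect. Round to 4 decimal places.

Posterior P(H) ≈ 0.1077

Let H be the event that the sample originates from the suspect; start with P(H) = 0.262. P('match'|H) = 0.935, P('match'|¬H) = 0.233.
Update on result 1 ('match'): P(H) ← 0.935·0.2620 / (0.935·0.2620 + 0.233·0.7380) = 0.24497/0.41692 = 0.5876.
Update on result 2 ('no-match'): P(H) ← 0.065·0.5876 / (0.065·0.5876 + 0.767·0.4124) = 0.038192/0.35453 = 0.1077.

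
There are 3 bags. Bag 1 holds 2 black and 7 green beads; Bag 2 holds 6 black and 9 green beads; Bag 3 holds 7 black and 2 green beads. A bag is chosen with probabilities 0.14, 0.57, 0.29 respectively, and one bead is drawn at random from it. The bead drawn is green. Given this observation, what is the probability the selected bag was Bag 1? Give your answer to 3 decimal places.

Tabulate prior·likelihood by source: [1] prior 0.14, lik 0.7778, product 0.1089; [2] prior 0.57, lik 0.6, product 0.3420; [3] prior 0.29, lik 0.2222, product 0.06444.
Normalizing constant = 0.51533; the posterior for Bag 1 is its product over the sum, 0.1089/0.51533 = 0.211.

Posterior probability ≈ 0.211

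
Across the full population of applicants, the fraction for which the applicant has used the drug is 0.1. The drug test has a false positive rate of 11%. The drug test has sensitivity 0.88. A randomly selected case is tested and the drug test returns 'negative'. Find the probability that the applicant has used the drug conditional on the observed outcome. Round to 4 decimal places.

P(H | E) ≈ 0.0148

Write H for 'the applicant has used the drug'. Prior odds H:¬H = 0.1/0.9 = 0.11111. For the 'negative' outcome, the likelihood ratio is 0.12/0.89 = 0.13483.
Posterior odds = 0.11111 × 0.13483 = 0.014981, so P(H|E) = 0.014981/(1+0.014981) = 0.0148.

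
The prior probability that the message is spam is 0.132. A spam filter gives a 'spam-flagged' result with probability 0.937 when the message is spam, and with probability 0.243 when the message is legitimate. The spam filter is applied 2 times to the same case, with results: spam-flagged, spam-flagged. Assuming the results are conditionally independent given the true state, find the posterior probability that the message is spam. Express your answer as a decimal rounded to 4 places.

Posterior P(H) ≈ 0.6934

Let H be the event that the message is spam; start with P(H) = 0.132. P('spam-flagged'|H) = 0.937, P('spam-flagged'|¬H) = 0.243.
Update on result 1 ('spam-flagged'): P(H) ← 0.937·0.1320 / (0.937·0.1320 + 0.243·0.8680) = 0.12368/0.33461 = 0.3696.
Update on result 2 ('spam-flagged'): P(H) ← 0.937·0.3696 / (0.937·0.3696 + 0.243·0.6304) = 0.34635/0.49953 = 0.6934.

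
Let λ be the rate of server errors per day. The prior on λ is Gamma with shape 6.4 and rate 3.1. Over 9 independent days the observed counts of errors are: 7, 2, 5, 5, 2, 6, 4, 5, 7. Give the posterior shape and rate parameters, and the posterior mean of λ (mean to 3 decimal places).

Total count ∑xᵢ = 43 over n = 9 days.
Gamma is conjugate to the Poisson likelihood: posterior is Gamma(shape = 6.4+43 = 49.4, rate = 3.1+9 = 12.1).
E[λ | data] = 49.4/12.1 = 4.083.

Posterior: Gamma(shape=49.4, rate=12.1); mean ≈ 4.083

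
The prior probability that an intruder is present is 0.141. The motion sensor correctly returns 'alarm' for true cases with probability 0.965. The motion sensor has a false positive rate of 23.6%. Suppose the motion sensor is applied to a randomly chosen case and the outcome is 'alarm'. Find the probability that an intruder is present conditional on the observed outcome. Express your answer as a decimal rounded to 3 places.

Let H be the event that an intruder is present. P(H) = 0.141, so P(¬H) = 0.859. With E the 'alarm' result, P(E|H) = 0.965 and P(E|¬H) = 0.236.
P(E) = 0.965·0.141 + 0.236·0.859 = 0.13606 + 0.20272 = 0.33879.
By Bayes' theorem, P(H|E) = 0.13606 / 0.33879 = 0.402.

P(H | E) ≈ 0.402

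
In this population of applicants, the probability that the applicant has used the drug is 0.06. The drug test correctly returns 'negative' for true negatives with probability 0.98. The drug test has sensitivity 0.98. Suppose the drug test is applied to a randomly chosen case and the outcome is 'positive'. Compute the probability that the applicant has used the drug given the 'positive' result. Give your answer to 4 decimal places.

Let H be the event that the applicant has used the drug. P(H) = 0.06, so P(¬H) = 0.94. With E the 'positive' result, P(E|H) = 0.98 and P(E|¬H) = 0.02.
P(E) = 0.98·0.06 + 0.02·0.94 = 0.058800 + 0.018800 = 0.077600.
By Bayes' theorem, P(H|E) = 0.058800 / 0.077600 = 0.7577.

P(H | E) ≈ 0.7577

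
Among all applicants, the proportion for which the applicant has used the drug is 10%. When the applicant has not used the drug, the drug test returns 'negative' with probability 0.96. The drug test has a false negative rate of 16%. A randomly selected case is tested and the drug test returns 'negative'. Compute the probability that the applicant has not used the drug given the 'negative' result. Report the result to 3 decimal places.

Let H be the event that the applicant has used the drug. P(H) = 0.1, so P(¬H) = 0.9. With E the 'negative' result, P(E|H) = 0.16 and P(E|¬H) = 0.96.
P(E) = 0.16·0.1 + 0.96·0.9 = 0.016000 + 0.86400 = 0.88000.
By Bayes' theorem, P(H|E) = 0.016000 / 0.88000 = 0.018. Hence P(¬H|E) = 1 − 0.018 = 0.982.

P(¬H | E) ≈ 0.982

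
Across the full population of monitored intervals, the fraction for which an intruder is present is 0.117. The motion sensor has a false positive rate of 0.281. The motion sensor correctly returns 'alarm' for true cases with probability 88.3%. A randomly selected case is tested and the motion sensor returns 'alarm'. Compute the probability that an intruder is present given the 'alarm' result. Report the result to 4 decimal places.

P(H | E) ≈ 0.2940

Let H be the event that an intruder is present. P(H) = 0.117, so P(¬H) = 0.883. With E the 'alarm' result, P(E|H) = 0.883 and P(E|¬H) = 0.281.
P(E) = 0.883·0.117 + 0.281·0.883 = 0.10331 + 0.24812 = 0.35143.
By Bayes' theorem, P(H|E) = 0.10331 / 0.35143 = 0.2940.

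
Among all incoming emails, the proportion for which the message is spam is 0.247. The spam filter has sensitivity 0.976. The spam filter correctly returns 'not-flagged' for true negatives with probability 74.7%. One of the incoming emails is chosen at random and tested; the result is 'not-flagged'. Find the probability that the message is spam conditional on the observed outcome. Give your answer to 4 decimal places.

P(H | E) ≈ 0.0104

Write H for 'the message is spam'. Prior odds H:¬H = 0.247/0.753 = 0.32802. For the 'not-flagged' outcome, the likelihood ratio is 0.024/0.747 = 0.032129.
Posterior odds = 0.32802 × 0.032129 = 0.010539, so P(H|E) = 0.010539/(1+0.010539) = 0.0104.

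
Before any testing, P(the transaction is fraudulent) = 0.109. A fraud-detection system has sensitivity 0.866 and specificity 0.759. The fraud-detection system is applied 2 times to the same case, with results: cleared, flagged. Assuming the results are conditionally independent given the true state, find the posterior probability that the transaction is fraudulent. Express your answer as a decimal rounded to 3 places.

Let H be the event that the transaction is fraudulent; start with P(H) = 0.109. P('flagged'|H) = 0.866, P('flagged'|¬H) = 0.241.
Update on result 1 ('cleared'): P(H) ← 0.134·0.1090 / (0.134·0.1090 + 0.759·0.8910) = 0.014606/0.69088 = 0.0211.
Update on result 2 ('flagged'): P(H) ← 0.866·0.0211 / (0.866·0.0211 + 0.241·0.9789) = 0.018308/0.25421 = 0.0720.

Posterior P(H) ≈ 0.072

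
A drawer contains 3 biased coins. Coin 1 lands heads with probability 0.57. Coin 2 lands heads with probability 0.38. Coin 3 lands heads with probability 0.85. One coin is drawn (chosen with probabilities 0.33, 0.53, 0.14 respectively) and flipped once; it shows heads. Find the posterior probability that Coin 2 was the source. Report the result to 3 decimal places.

Posterior probability ≈ 0.396

Tabulate prior·likelihood by source: [1] prior 0.33, lik 0.57, product 0.1881; [2] prior 0.53, lik 0.38, product 0.2014; [3] prior 0.14, lik 0.85, product 0.1190.
Normalizing constant = 0.50850; the posterior for Coin 2 is its product over the sum, 0.2014/0.50850 = 0.396.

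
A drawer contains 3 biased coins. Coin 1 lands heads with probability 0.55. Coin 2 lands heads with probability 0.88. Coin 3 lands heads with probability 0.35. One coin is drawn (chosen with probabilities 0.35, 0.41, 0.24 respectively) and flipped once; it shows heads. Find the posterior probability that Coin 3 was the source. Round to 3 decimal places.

Posterior probability ≈ 0.132

Tabulate prior·likelihood by source: [1] prior 0.35, lik 0.55, product 0.1925; [2] prior 0.41, lik 0.88, product 0.3608; [3] prior 0.24, lik 0.35, product 0.08400.
Normalizing constant = 0.63730; the posterior for Coin 3 is its product over the sum, 0.08400/0.63730 = 0.132.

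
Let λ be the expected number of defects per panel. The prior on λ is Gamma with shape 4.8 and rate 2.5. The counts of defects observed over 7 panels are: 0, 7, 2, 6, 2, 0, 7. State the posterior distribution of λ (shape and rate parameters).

Posterior: Gamma(shape=28.8, rate=9.5)

Total count ∑xᵢ = 24 over n = 7 panels.
Gamma is conjugate to the Poisson likelihood: posterior is Gamma(shape = 4.8+24 = 28.8, rate = 2.5+7 = 9.5).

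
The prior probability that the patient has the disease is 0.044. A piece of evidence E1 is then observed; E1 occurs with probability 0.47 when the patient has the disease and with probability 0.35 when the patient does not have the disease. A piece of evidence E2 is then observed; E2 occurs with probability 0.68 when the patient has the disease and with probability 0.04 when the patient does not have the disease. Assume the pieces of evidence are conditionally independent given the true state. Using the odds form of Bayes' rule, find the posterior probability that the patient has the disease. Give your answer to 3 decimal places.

Prior odds = 0.044/(1−0.044) = 0.046025.
Likelihood ratio for E1 = 0.47/0.35 = 1.3429.
Likelihood ratio for E2 = 0.68/0.04 = 17.000.
Posterior odds = prior odds × LR₁ × LR₂ = 1.0507.
Posterior probability = odds/(1+odds) = 1.0507/2.0507 = 0.512.

Posterior probability ≈ 0.512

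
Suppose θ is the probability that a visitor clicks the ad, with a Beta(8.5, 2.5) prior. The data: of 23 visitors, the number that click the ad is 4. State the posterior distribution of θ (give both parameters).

The binomial likelihood is conjugate to the Beta prior: with 4 successes and 19 failures, the posterior is Beta(8.5+4, 2.5+19) = Beta(12.5, 21.5).

Posterior: Beta(12.5, 21.5)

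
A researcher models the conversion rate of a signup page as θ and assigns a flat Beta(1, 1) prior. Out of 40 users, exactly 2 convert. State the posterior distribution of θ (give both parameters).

Posterior: Beta(3, 39)

The binomial likelihood is conjugate to the Beta prior: with 2 successes and 38 failures, the posterior is Beta(1+2, 1+38) = Beta(3, 39).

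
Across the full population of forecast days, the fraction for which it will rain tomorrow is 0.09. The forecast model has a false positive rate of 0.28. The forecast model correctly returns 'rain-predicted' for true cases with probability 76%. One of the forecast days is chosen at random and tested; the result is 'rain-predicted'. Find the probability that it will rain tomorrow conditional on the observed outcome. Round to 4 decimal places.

P(H | E) ≈ 0.2116

Write H for 'it will rain tomorrow'. Prior odds H:¬H = 0.09/0.91 = 0.098901. For the 'rain-predicted' outcome, the likelihood ratio is 0.76/0.28 = 2.7143.
Posterior odds = 0.098901 × 2.7143 = 0.26845, so P(H|E) = 0.26845/(1+0.26845) = 0.2116.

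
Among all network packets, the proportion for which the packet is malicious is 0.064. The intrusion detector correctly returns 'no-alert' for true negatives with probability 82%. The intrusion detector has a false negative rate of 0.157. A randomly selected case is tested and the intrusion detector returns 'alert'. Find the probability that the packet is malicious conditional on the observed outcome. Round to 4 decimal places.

P(H | E) ≈ 0.2426

Write H for 'the packet is malicious'. Prior odds H:¬H = 0.064/0.936 = 0.068376. For the 'alert' outcome, the likelihood ratio is 0.843/0.18 = 4.6833.
Posterior odds = 0.068376 × 4.6833 = 0.32023, so P(H|E) = 0.32023/(1+0.32023) = 0.2426.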